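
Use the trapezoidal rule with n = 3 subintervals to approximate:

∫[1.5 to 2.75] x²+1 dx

f(x) = x²+1
a = 1.5, b = 2.75, n = 3
h = (b - a)/n = 0.416667

Trapezoidal rule: (h/2)[f(x₀) + 2f(x₁) + 2f(x₂) + ... + f(xₙ)]

x_0 = 1.5000, f(x_0) = 3.250000, coefficient = 1
x_1 = 1.9167, f(x_1) = 4.673611, coefficient = 2
x_2 = 2.3333, f(x_2) = 6.444444, coefficient = 2
x_3 = 2.7500, f(x_3) = 8.562500, coefficient = 1

I ≈ (0.416667/2) × 34.048611 = 7.093461
Exact value: 7.057292
Error: 0.036169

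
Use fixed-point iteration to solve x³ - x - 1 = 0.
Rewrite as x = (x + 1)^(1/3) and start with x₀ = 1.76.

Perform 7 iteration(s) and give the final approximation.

Equation: x³ - x - 1 = 0
Fixed-point form: x = (x + 1)^(1/3)
x₀ = 1.76

x_1 = g(1.760000) = 1.402716
x_2 = g(1.402716) = 1.339371
x_3 = g(1.339371) = 1.327495
x_4 = g(1.327495) = 1.325245
x_5 = g(1.325245) = 1.324818
x_6 = g(1.324818) = 1.324737
x_7 = g(1.324737) = 1.324722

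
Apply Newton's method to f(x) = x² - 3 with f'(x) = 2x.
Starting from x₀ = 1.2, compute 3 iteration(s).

f(x) = x² - 3
f'(x) = 2x
x₀ = 1.2

Newton-Raphson formula: x_{n+1} = x_n - f(x_n)/f'(x_n)

Iteration 1:
  f(1.200000) = -1.560000
  f'(1.200000) = 2.400000
  x_1 = 1.200000 - (-1.560000)/2.400000 = 1.850000
Iteration 2:
  f(1.850000) = 0.422500
  f'(1.850000) = 3.700000
  x_2 = 1.850000 - 0.422500/3.700000 = 1.735811
Iteration 3:
  f(1.735811) = 0.013039
  f'(1.735811) = 3.471622
  x_3 = 1.735811 - 0.013039/3.471622 = 1.732055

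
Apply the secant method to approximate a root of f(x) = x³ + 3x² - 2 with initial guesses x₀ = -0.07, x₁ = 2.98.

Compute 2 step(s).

f(x) = x³ + 3x² - 2
x₀ = -0.07, x₁ = 2.98

Secant formula: x_{n+1} = x_n - f(x_n)(x_n - x_{n-1})/(f(x_n) - f(x_{n-1}))

Iteration 1:
  f(-0.070000) = -1.985643
  f(2.980000) = 51.104792
  x_2 = 2.980000 - 51.104792×(2.980000 - (-0.070000))/(51.104792 - (-1.985643))
       = 0.044073
Iteration 2:
  f(2.980000) = 51.104792
  f(0.044073) = -1.994087
  x_3 = 0.044073 - (-1.994087)×(0.044073 - 2.980000)/(-1.994087 - 51.104792)
       = 0.154330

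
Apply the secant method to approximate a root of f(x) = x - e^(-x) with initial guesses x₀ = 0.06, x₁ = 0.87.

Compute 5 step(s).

f(x) = x - e^(-x)
x₀ = 0.06, x₁ = 0.87

Secant formula: x_{n+1} = x_n - f(x_n)(x_n - x_{n-1})/(f(x_n) - f(x_{n-1}))

Iteration 1:
  f(0.060000) = -0.881765
  f(0.870000) = 0.451048
  x_2 = 0.870000 - 0.451048×(0.870000 - 0.060000)/(0.451048 - (-0.881765))
       = 0.595881
Iteration 2:
  f(0.870000) = 0.451048
  f(0.595881) = 0.044804
  x_3 = 0.595881 - 0.044804×(0.595881 - 0.870000)/(0.044804 - 0.451048)
       = 0.565649
Iteration 3:
  f(0.595881) = 0.044804
  f(0.565649) = -0.002343
  x_4 = 0.565649 - (-0.002343)×(0.565649 - 0.595881)/(-0.002343 - 0.044804)
       = 0.567151
Iteration 4:
  f(0.565649) = -0.002343
  f(0.567151) = 0.000012
  x_5 = 0.567151 - 0.000012×(0.567151 - 0.565649)/(0.000012 - (-0.002343))
       = 0.567143
Iteration 5:
  f(0.567151) = 0.000012
  f(0.567143) = 0.000000
  x_6 = 0.567143 - 0.000000×(0.567143 - 0.567151)/(0.000000 - 0.000012)
       = 0.567143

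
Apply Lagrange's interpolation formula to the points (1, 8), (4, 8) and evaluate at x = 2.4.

Lagrange interpolation formula:
P(x) = Σ yᵢ × Lᵢ(x)
where Lᵢ(x) = Π_{j≠i} (x - xⱼ)/(xᵢ - xⱼ)

L_0(2.4) = (2.4 - 4)/(1 - 4) = 0.533333
L_1(2.4) = (2.4 - 1)/(4 - 1) = 0.466667

P(2.4) = 8×L_0(2.4) + 8×L_1(2.4)
P(2.4) = 8.000000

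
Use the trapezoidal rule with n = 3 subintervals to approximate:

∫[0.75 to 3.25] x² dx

f(x) = x²
a = 0.75, b = 3.25, n = 3
h = (b - a)/n = 0.833333

Trapezoidal rule: (h/2)[f(x₀) + 2f(x₁) + 2f(x₂) + ... + f(xₙ)]

x_0 = 0.7500, f(x_0) = 0.562500, coefficient = 1
x_1 = 1.5833, f(x_1) = 2.506944, coefficient = 2
x_2 = 2.4167, f(x_2) = 5.840278, coefficient = 2
x_3 = 3.2500, f(x_3) = 10.562500, coefficient = 1

I ≈ (0.833333/2) × 27.819444 = 11.591435
Exact value: 11.302083
Error: 0.289352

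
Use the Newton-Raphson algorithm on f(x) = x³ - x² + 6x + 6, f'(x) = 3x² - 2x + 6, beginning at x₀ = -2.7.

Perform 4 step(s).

f(x) = x³ - x² + 6x + 6
f'(x) = 3x² - 2x + 6
x₀ = -2.7

Newton-Raphson formula: x_{n+1} = x_n - f(x_n)/f'(x_n)

Iteration 1:
  f(-2.700000) = -37.173000
  f'(-2.700000) = 33.270000
  x_1 = -2.700000 - (-37.173000)/33.270000 = -1.582687
Iteration 2:
  f(-1.582687) = -9.965492
  f'(-1.582687) = 16.680070
  x_2 = -1.582687 - (-9.965492)/16.680070 = -0.985238
Iteration 3:
  f(-0.985238) = -1.838487
  f'(-0.985238) = 10.882558
  x_3 = -0.985238 - (-1.838487)/10.882558 = -0.816299
Iteration 4:
  f(-0.816299) = -0.108076
  f'(-0.816299) = 9.631631
  x_4 = -0.816299 - (-0.108076)/9.631631 = -0.805078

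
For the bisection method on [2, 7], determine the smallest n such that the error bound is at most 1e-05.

We need (b-a)/2^n ≤ 1e-05
(7 - 2)/2^n ≤ 1e-05
5/2^n ≤ 1e-05
2^n ≥ 500000
n ≥ log₂(500000) = 18.93
n ≥ 19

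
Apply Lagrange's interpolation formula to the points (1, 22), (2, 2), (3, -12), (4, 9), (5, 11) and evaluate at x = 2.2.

Lagrange interpolation formula:
P(x) = Σ yᵢ × Lᵢ(x)
where Lᵢ(x) = Π_{j≠i} (x - xⱼ)/(xᵢ - xⱼ)

L_0(2.2) = (2.2 - 2)/(1 - 2) × (2.2 - 3)/(1 - 3) × (2.2 - 4)/(1 - 4) × (2.2 - 5)/(1 - 5) = -0.033600
L_1(2.2) = (2.2 - 1)/(2 - 1) × (2.2 - 3)/(2 - 3) × (2.2 - 4)/(2 - 4) × (2.2 - 5)/(2 - 5) = 0.806400
L_2(2.2) = (2.2 - 1)/(3 - 1) × (2.2 - 2)/(3 - 2) × (2.2 - 4)/(3 - 4) × (2.2 - 5)/(3 - 5) = 0.302400
L_3(2.2) = (2.2 - 1)/(4 - 1) × (2.2 - 2)/(4 - 2) × (2.2 - 3)/(4 - 3) × (2.2 - 5)/(4 - 5) = -0.089600
L_4(2.2) = (2.2 - 1)/(5 - 1) × (2.2 - 2)/(5 - 2) × (2.2 - 3)/(5 - 3) × (2.2 - 4)/(5 - 4) = 0.014400

P(2.2) = 22×L_0(2.2) + 2×L_1(2.2) + (-12)×L_2(2.2) + 9×L_3(2.2) + 11×L_4(2.2)
P(2.2) = -3.403200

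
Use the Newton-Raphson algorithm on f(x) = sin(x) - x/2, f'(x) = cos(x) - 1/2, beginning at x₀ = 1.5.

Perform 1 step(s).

f(x) = sin(x) - x/2
f'(x) = cos(x) - 1/2
x₀ = 1.5

Newton-Raphson formula: x_{n+1} = x_n - f(x_n)/f'(x_n)

Iteration 1:
  f(1.500000) = 0.247495
  f'(1.500000) = -0.429263
  x_1 = 1.500000 - 0.247495/(-0.429263) = 2.076558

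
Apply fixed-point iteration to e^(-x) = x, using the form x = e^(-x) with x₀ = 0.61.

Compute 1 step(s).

Equation: e^(-x) = x
Fixed-point form: x = e^(-x)
x₀ = 0.61

x_1 = g(0.610000) = 0.543351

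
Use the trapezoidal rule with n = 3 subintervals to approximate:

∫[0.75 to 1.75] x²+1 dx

f(x) = x²+1
a = 0.75, b = 1.75, n = 3
h = (b - a)/n = 0.333333

Trapezoidal rule: (h/2)[f(x₀) + 2f(x₁) + 2f(x₂) + ... + f(xₙ)]

x_0 = 0.7500, f(x_0) = 1.562500, coefficient = 1
x_1 = 1.0833, f(x_1) = 2.173611, coefficient = 2
x_2 = 1.4167, f(x_2) = 3.006944, coefficient = 2
x_3 = 1.7500, f(x_3) = 4.062500, coefficient = 1

I ≈ (0.333333/2) × 15.986111 = 2.664352
Exact value: 2.645833
Error: 0.018519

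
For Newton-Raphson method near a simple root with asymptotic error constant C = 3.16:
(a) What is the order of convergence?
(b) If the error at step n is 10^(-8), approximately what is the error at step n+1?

(a) Newton-Raphson has quadratic (order 2) convergence near simple roots.
    This means |e_{n+1}| ≈ C|e_n|².

(b) With |e_n| = 10^(-8) and C = 3.16:
    |e_{n+1}| ≈ 3.16 × (10^(-8))² = 3.16 × 10^(-16)

(a) 2 (quadratic); (b) |e_{n+1}| ≈ 3.160e-16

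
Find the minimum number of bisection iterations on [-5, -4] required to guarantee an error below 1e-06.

We need (b-a)/2^n ≤ 1e-06
(-4 - (-5))/2^n ≤ 1e-06
1/2^n ≤ 1e-06
2^n ≥ 1000000
n ≥ log₂(1000000) = 19.93
n ≥ 20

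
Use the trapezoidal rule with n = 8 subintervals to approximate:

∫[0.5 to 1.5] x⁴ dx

f(x) = x⁴
a = 0.5, b = 1.5, n = 8
h = (b - a)/n = 0.125000

Trapezoidal rule: (h/2)[f(x₀) + 2f(x₁) + 2f(x₂) + ... + f(xₙ)]

x_0 = 0.5000, f(x_0) = 0.062500, coefficient = 1
x_1 = 0.6250, f(x_1) = 0.152588, coefficient = 2
x_2 = 0.7500, f(x_2) = 0.316406, coefficient = 2
x_3 = 0.8750, f(x_3) = 0.586182, coefficient = 2
x_4 = 1.0000, f(x_4) = 1.000000, coefficient = 2
x_5 = 1.1250, f(x_5) = 1.601807, coefficient = 2
x_6 = 1.2500, f(x_6) = 2.441406, coefficient = 2
x_7 = 1.3750, f(x_7) = 3.574463, coefficient = 2
x_8 = 1.5000, f(x_8) = 5.062500, coefficient = 1

I ≈ (0.125000/2) × 24.470703 = 1.529419
Exact value: 1.512500
Error: 0.016919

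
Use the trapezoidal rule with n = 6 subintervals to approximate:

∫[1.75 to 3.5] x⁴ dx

f(x) = x⁴
a = 1.75, b = 3.5, n = 6
h = (b - a)/n = 0.291667

Trapezoidal rule: (h/2)[f(x₀) + 2f(x₁) + 2f(x₂) + ... + f(xₙ)]

x_0 = 1.7500, f(x_0) = 9.378906, coefficient = 1
x_1 = 2.0417, f(x_1) = 17.375582, coefficient = 2
x_2 = 2.3333, f(x_2) = 29.641975, coefficient = 2
x_3 = 2.6250, f(x_3) = 47.480713, coefficient = 2
x_4 = 2.9167, f(x_4) = 72.368104, coefficient = 2
x_5 = 3.2083, f(x_5) = 105.954141, coefficient = 2
x_6 = 3.5000, f(x_6) = 150.062500, coefficient = 1

I ≈ (0.291667/2) × 705.082435 = 102.824522
Exact value: 101.761133
Error: 1.063389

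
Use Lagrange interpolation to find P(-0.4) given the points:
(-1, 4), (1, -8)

Lagrange interpolation formula:
P(x) = Σ yᵢ × Lᵢ(x)
where Lᵢ(x) = Π_{j≠i} (x - xⱼ)/(xᵢ - xⱼ)

L_0(-0.4) = (-0.4 - 1)/(-1 - 1) = 0.700000
L_1(-0.4) = (-0.4 - (-1))/(1 - (-1)) = 0.300000

P(-0.4) = 4×L_0(-0.4) + (-8)×L_1(-0.4)
P(-0.4) = 0.400000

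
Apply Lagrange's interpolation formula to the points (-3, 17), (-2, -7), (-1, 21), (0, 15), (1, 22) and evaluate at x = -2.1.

Lagrange interpolation formula:
P(x) = Σ yᵢ × Lᵢ(x)
where Lᵢ(x) = Π_{j≠i} (x - xⱼ)/(xᵢ - xⱼ)

L_0(-2.1) = (-2.1 - (-2))/(-3 - (-2)) × (-2.1 - (-1))/(-3 - (-1)) × (-2.1 - 0)/(-3 - 0) × (-2.1 - 1)/(-3 - 1) = 0.029838
L_1(-2.1) = (-2.1 - (-3))/(-2 - (-3)) × (-2.1 - (-1))/(-2 - (-1)) × (-2.1 - 0)/(-2 - 0) × (-2.1 - 1)/(-2 - 1) = 1.074150
L_2(-2.1) = (-2.1 - (-3))/(-1 - (-3)) × (-2.1 - (-2))/(-1 - (-2)) × (-2.1 - 0)/(-1 - 0) × (-2.1 - 1)/(-1 - 1) = -0.146475
L_3(-2.1) = (-2.1 - (-3))/(0 - (-3)) × (-2.1 - (-2))/(0 - (-2)) × (-2.1 - (-1))/(0 - (-1)) × (-2.1 - 1)/(0 - 1) = 0.051150
L_4(-2.1) = (-2.1 - (-3))/(1 - (-3)) × (-2.1 - (-2))/(1 - (-2)) × (-2.1 - (-1))/(1 - (-1)) × (-2.1 - 0)/(1 - 0) = -0.008663

P(-2.1) = 17×L_0(-2.1) + (-7)×L_1(-2.1) + 21×L_2(-2.1) + 15×L_3(-2.1) + 22×L_4(-2.1)
P(-2.1) = -9.511113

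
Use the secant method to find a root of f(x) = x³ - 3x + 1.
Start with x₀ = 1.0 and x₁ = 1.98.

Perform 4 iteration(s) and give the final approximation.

f(x) = x³ - 3x + 1
x₀ = 1.0, x₁ = 1.98

Secant formula: x_{n+1} = x_n - f(x_n)(x_n - x_{n-1})/(f(x_n) - f(x_{n-1}))

Iteration 1:
  f(1.000000) = -1.000000
  f(1.980000) = 2.822392
  x_2 = 1.980000 - 2.822392×(1.980000 - 1.000000)/(2.822392 - (-1.000000))
       = 1.256384
Iteration 2:
  f(1.980000) = 2.822392
  f(1.256384) = -0.785949
  x_3 = 1.256384 - (-0.785949)×(1.256384 - 1.980000)/(-0.785949 - 2.822392)
       = 1.413998
Iteration 3:
  f(1.256384) = -0.785949
  f(1.413998) = -0.414860
  x_4 = 1.413998 - (-0.414860)×(1.413998 - 1.256384)/(-0.414860 - (-0.785949))
       = 1.590203
Iteration 4:
  f(1.413998) = -0.414860
  f(1.590203) = 0.250610
  x_5 = 1.590203 - 0.250610×(1.590203 - 1.413998)/(0.250610 - (-0.414860))
       = 1.523846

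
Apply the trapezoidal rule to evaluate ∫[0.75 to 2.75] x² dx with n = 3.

f(x) = x²
a = 0.75, b = 2.75, n = 3
h = (b - a)/n = 0.666667

Trapezoidal rule: (h/2)[f(x₀) + 2f(x₁) + 2f(x₂) + ... + f(xₙ)]

x_0 = 0.7500, f(x_0) = 0.562500, coefficient = 1
x_1 = 1.4167, f(x_1) = 2.006944, coefficient = 2
x_2 = 2.0833, f(x_2) = 4.340278, coefficient = 2
x_3 = 2.7500, f(x_3) = 7.562500, coefficient = 1

I ≈ (0.666667/2) × 20.819444 = 6.939815
Exact value: 6.791667
Error: 0.148148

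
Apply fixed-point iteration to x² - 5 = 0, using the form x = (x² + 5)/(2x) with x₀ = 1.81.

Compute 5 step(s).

Equation: x² - 5 = 0
Fixed-point form: x = (x² + 5)/(2x)
x₀ = 1.81

x_1 = g(1.810000) = 2.286215
x_2 = g(2.286215) = 2.236618
x_3 = g(2.236618) = 2.236068
x_4 = g(2.236068) = 2.236068
x_5 = g(2.236068) = 2.236068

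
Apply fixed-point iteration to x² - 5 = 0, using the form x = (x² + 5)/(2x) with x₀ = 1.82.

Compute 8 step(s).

Equation: x² - 5 = 0
Fixed-point form: x = (x² + 5)/(2x)
x₀ = 1.82

x_1 = g(1.820000) = 2.283626
x_2 = g(2.283626) = 2.236563
x_3 = g(2.236563) = 2.236068
x_4 = g(2.236068) = 2.236068
x_5 = g(2.236068) = 2.236068
x_6 = g(2.236068) = 2.236068
x_7 = g(2.236068) = 2.236068
x_8 = g(2.236068) = 2.236068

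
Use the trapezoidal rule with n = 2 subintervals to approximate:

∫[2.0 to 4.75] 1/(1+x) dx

f(x) = 1/(1+x)
a = 2.0, b = 4.75, n = 2
h = (b - a)/n = 1.375000

Trapezoidal rule: (h/2)[f(x₀) + 2f(x₁) + 2f(x₂) + ... + f(xₙ)]

x_0 = 2.0000, f(x_0) = 0.333333, coefficient = 1
x_1 = 3.3750, f(x_1) = 0.228571, coefficient = 2
x_2 = 4.7500, f(x_2) = 0.173913, coefficient = 1

I ≈ (1.375000/2) × 0.964389 = 0.663018
Exact value: 0.650588
Error: 0.012430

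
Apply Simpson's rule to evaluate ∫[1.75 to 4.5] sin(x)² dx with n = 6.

f(x) = sin(x)²
a = 1.75, b = 4.5, n = 6
h = (b - a)/n = 0.458333

Simpson's rule: (h/3)[f(x₀) + 4f(x₁) + 2f(x₂) + ... + f(xₙ)]

x_0 = 1.7500, f(x_0) = 0.968228, coefficient = 1
x_1 = 2.2083, f(x_1) = 0.645715, coefficient = 4
x_2 = 2.6667, f(x_2) = 0.209098, coefficient = 2
x_3 = 3.1250, f(x_3) = 0.000275, coefficient = 4
x_4 = 3.5833, f(x_4) = 0.182768, coefficient = 2
x_5 = 4.0417, f(x_5) = 0.613673, coefficient = 4
x_6 = 4.5000, f(x_6) = 0.955565, coefficient = 1

I ≈ (0.458333/3) × 7.746181 = 1.183444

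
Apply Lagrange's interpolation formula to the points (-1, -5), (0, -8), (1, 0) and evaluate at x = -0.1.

Lagrange interpolation formula:
P(x) = Σ yᵢ × Lᵢ(x)
where Lᵢ(x) = Π_{j≠i} (x - xⱼ)/(xᵢ - xⱼ)

L_0(-0.1) = (-0.1 - 0)/(-1 - 0) × (-0.1 - 1)/(-1 - 1) = 0.055000
L_1(-0.1) = (-0.1 - (-1))/(0 - (-1)) × (-0.1 - 1)/(0 - 1) = 0.990000
L_2(-0.1) = (-0.1 - (-1))/(1 - (-1)) × (-0.1 - 0)/(1 - 0) = -0.045000

P(-0.1) = (-5)×L_0(-0.1) + (-8)×L_1(-0.1) + 0×L_2(-0.1)
P(-0.1) = -8.195000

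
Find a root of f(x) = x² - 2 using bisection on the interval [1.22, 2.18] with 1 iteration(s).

f(x) = x² - 2
Initial interval: [1.22, 2.18]

Iteration 1:
  c_1 = (1.220000 + 2.180000)/2 = 1.700000
  f(c_1) = f(1.700000) = 0.890000
  f(a) × f(c) < 0, new interval: [1.220000, 1.700000]

After 1 iteration(s), the approximation is c_1 = 1.700000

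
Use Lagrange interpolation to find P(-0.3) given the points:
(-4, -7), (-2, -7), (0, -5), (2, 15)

Lagrange interpolation formula:
P(x) = Σ yᵢ × Lᵢ(x)
where Lᵢ(x) = Π_{j≠i} (x - xⱼ)/(xᵢ - xⱼ)

L_0(-0.3) = (-0.3 - (-2))/(-4 - (-2)) × (-0.3 - 0)/(-4 - 0) × (-0.3 - 2)/(-4 - 2) = -0.024437
L_1(-0.3) = (-0.3 - (-4))/(-2 - (-4)) × (-0.3 - 0)/(-2 - 0) × (-0.3 - 2)/(-2 - 2) = 0.159562
L_2(-0.3) = (-0.3 - (-4))/(0 - (-4)) × (-0.3 - (-2))/(0 - (-2)) × (-0.3 - 2)/(0 - 2) = 0.904187
L_3(-0.3) = (-0.3 - (-4))/(2 - (-4)) × (-0.3 - (-2))/(2 - (-2)) × (-0.3 - 0)/(2 - 0) = -0.039313

P(-0.3) = (-7)×L_0(-0.3) + (-7)×L_1(-0.3) + (-5)×L_2(-0.3) + 15×L_3(-0.3)
P(-0.3) = -6.056500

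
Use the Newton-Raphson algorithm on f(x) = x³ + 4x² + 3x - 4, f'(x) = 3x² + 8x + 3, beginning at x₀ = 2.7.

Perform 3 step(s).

f(x) = x³ + 4x² + 3x - 4
f'(x) = 3x² + 8x + 3
x₀ = 2.7

Newton-Raphson formula: x_{n+1} = x_n - f(x_n)/f'(x_n)

Iteration 1:
  f(2.700000) = 52.943000
  f'(2.700000) = 46.470000
  x_1 = 2.700000 - 52.943000/46.470000 = 1.560706
Iteration 2:
  f(1.560706) = 14.226900
  f'(1.560706) = 22.793055
  x_2 = 1.560706 - 14.226900/22.793055 = 0.936529
Iteration 3:
  f(0.936529) = 3.139349
  f'(0.936529) = 13.123490
  x_3 = 0.936529 - 3.139349/13.123490 = 0.697313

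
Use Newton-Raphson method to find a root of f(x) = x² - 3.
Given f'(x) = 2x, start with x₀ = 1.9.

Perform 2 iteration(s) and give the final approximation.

f(x) = x² - 3
f'(x) = 2x
x₀ = 1.9

Newton-Raphson formula: x_{n+1} = x_n - f(x_n)/f'(x_n)

Iteration 1:
  f(1.900000) = 0.610000
  f'(1.900000) = 3.800000
  x_1 = 1.900000 - 0.610000/3.800000 = 1.739474
Iteration 2:
  f(1.739474) = 0.025769
  f'(1.739474) = 3.478947
  x_2 = 1.739474 - 0.025769/3.478947 = 1.732067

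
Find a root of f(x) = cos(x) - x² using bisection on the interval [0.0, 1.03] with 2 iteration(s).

f(x) = cos(x) - x²
Initial interval: [0.0, 1.03]

Iteration 1:
  c_1 = (0.000000 + 1.030000)/2 = 0.515000
  f(c_1) = f(0.515000) = 0.605068
  f(a) × f(c) ≥ 0, new interval: [0.515000, 1.030000]
Iteration 2:
  c_2 = (0.515000 + 1.030000)/2 = 0.772500
  f(c_2) = f(0.772500) = 0.119412
  f(a) × f(c) ≥ 0, new interval: [0.772500, 1.030000]

After 2 iteration(s), the approximation is c_2 = 0.772500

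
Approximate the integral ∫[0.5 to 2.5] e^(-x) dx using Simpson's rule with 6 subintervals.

f(x) = e^(-x)
a = 0.5, b = 2.5, n = 6
h = (b - a)/n = 0.333333

Simpson's rule: (h/3)[f(x₀) + 4f(x₁) + 2f(x₂) + ... + f(xₙ)]

x_0 = 0.5000, f(x_0) = 0.606531, coefficient = 1
x_1 = 0.8333, f(x_1) = 0.434598, coefficient = 4
x_2 = 1.1667, f(x_2) = 0.311403, coefficient = 2
x_3 = 1.5000, f(x_3) = 0.223130, coefficient = 4
x_4 = 1.8333, f(x_4) = 0.159880, coefficient = 2
x_5 = 2.1667, f(x_5) = 0.114559, coefficient = 4
x_6 = 2.5000, f(x_6) = 0.082085, coefficient = 1

I ≈ (0.333333/3) × 4.720330 = 0.524481
Exact value: 0.524446
Error: 0.000035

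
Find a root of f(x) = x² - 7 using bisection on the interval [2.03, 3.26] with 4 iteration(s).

f(x) = x² - 7
Initial interval: [2.03, 3.26]

Iteration 1:
  c_1 = (2.030000 + 3.260000)/2 = 2.645000
  f(c_1) = f(2.645000) = -0.003975
  f(a) × f(c) ≥ 0, new interval: [2.645000, 3.260000]
Iteration 2:
  c_2 = (2.645000 + 3.260000)/2 = 2.952500
  f(c_2) = f(2.952500) = 1.717256
  f(a) × f(c) < 0, new interval: [2.645000, 2.952500]
Iteration 3:
  c_3 = (2.645000 + 2.952500)/2 = 2.798750
  f(c_3) = f(2.798750) = 0.833002
  f(a) × f(c) < 0, new interval: [2.645000, 2.798750]
Iteration 4:
  c_4 = (2.645000 + 2.798750)/2 = 2.721875
  f(c_4) = f(2.721875) = 0.408604
  f(a) × f(c) < 0, new interval: [2.645000, 2.721875]

After 4 iteration(s), the approximation is c_4 = 2.721875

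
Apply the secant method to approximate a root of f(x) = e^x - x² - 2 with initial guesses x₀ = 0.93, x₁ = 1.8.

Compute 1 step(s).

f(x) = e^x - x² - 2
x₀ = 0.93, x₁ = 1.8

Secant formula: x_{n+1} = x_n - f(x_n)(x_n - x_{n-1})/(f(x_n) - f(x_{n-1}))

Iteration 1:
  f(0.930000) = -0.330391
  f(1.800000) = 0.809647
  x_2 = 1.800000 - 0.809647×(1.800000 - 0.930000)/(0.809647 - (-0.330391))
       = 1.182132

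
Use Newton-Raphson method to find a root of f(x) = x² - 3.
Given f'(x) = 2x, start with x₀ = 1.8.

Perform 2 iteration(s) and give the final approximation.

f(x) = x² - 3
f'(x) = 2x
x₀ = 1.8

Newton-Raphson formula: x_{n+1} = x_n - f(x_n)/f'(x_n)

Iteration 1:
  f(1.800000) = 0.240000
  f'(1.800000) = 3.600000
  x_1 = 1.800000 - 0.240000/3.600000 = 1.733333
Iteration 2:
  f(1.733333) = 0.004444
  f'(1.733333) = 3.466667
  x_2 = 1.733333 - 0.004444/3.466667 = 1.732051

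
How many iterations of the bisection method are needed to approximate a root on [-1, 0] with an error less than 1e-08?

We need (b-a)/2^n ≤ 1e-08
(0 - (-1))/2^n ≤ 1e-08
1/2^n ≤ 1e-08
2^n ≥ 100000000
n ≥ log₂(100000000) = 26.58
n ≥ 27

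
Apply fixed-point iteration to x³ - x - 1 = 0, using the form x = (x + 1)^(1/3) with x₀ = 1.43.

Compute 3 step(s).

Equation: x³ - x - 1 = 0
Fixed-point form: x = (x + 1)^(1/3)
x₀ = 1.43

x_1 = g(1.430000) = 1.344421
x_2 = g(1.344421) = 1.328450
x_3 = g(1.328450) = 1.325426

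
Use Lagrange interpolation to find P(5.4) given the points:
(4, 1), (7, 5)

Lagrange interpolation formula:
P(x) = Σ yᵢ × Lᵢ(x)
where Lᵢ(x) = Π_{j≠i} (x - xⱼ)/(xᵢ - xⱼ)

L_0(5.4) = (5.4 - 7)/(4 - 7) = 0.533333
L_1(5.4) = (5.4 - 4)/(7 - 4) = 0.466667

P(5.4) = 1×L_0(5.4) + 5×L_1(5.4)
P(5.4) = 2.866667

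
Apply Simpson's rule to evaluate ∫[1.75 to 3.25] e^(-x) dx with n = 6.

f(x) = e^(-x)
a = 1.75, b = 3.25, n = 6
h = (b - a)/n = 0.250000

Simpson's rule: (h/3)[f(x₀) + 4f(x₁) + 2f(x₂) + ... + f(xₙ)]

x_0 = 1.7500, f(x_0) = 0.173774, coefficient = 1
x_1 = 2.0000, f(x_1) = 0.135335, coefficient = 4
x_2 = 2.2500, f(x_2) = 0.105399, coefficient = 2
x_3 = 2.5000, f(x_3) = 0.082085, coefficient = 4
x_4 = 2.7500, f(x_4) = 0.063928, coefficient = 2
x_5 = 3.0000, f(x_5) = 0.049787, coefficient = 4
x_6 = 3.2500, f(x_6) = 0.038774, coefficient = 1

I ≈ (0.250000/3) × 1.620032 = 0.135003
Exact value: 0.135000
Error: 0.000003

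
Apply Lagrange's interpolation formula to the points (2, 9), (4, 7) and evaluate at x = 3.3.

Lagrange interpolation formula:
P(x) = Σ yᵢ × Lᵢ(x)
where Lᵢ(x) = Π_{j≠i} (x - xⱼ)/(xᵢ - xⱼ)

L_0(3.3) = (3.3 - 4)/(2 - 4) = 0.350000
L_1(3.3) = (3.3 - 2)/(4 - 2) = 0.650000

P(3.3) = 9×L_0(3.3) + 7×L_1(3.3)
P(3.3) = 7.700000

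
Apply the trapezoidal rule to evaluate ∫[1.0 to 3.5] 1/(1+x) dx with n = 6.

f(x) = 1/(1+x)
a = 1.0, b = 3.5, n = 6
h = (b - a)/n = 0.416667

Trapezoidal rule: (h/2)[f(x₀) + 2f(x₁) + 2f(x₂) + ... + f(xₙ)]

x_0 = 1.0000, f(x_0) = 0.500000, coefficient = 1
x_1 = 1.4167, f(x_1) = 0.413793, coefficient = 2
x_2 = 1.8333, f(x_2) = 0.352941, coefficient = 2
x_3 = 2.2500, f(x_3) = 0.307692, coefficient = 2
x_4 = 2.6667, f(x_4) = 0.272727, coefficient = 2
x_5 = 3.0833, f(x_5) = 0.244898, coefficient = 2
x_6 = 3.5000, f(x_6) = 0.222222, coefficient = 1

I ≈ (0.416667/2) × 3.906326 = 0.813818
Exact value: 0.810930
Error: 0.002888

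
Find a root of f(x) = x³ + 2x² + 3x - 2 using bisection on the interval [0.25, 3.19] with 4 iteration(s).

f(x) = x³ + 2x² + 3x - 2
Initial interval: [0.25, 3.19]

Iteration 1:
  c_1 = (0.250000 + 3.190000)/2 = 1.720000
  f(c_1) = f(1.720000) = 14.165248
  f(a) × f(c) < 0, new interval: [0.250000, 1.720000]
Iteration 2:
  c_2 = (0.250000 + 1.720000)/2 = 0.985000
  f(c_2) = f(0.985000) = 3.851122
  f(a) × f(c) < 0, new interval: [0.250000, 0.985000]
Iteration 3:
  c_3 = (0.250000 + 0.985000)/2 = 0.617500
  f(c_3) = f(0.617500) = 0.850569
  f(a) × f(c) < 0, new interval: [0.250000, 0.617500]
Iteration 4:
  c_4 = (0.250000 + 0.617500)/2 = 0.433750
  f(c_4) = f(0.433750) = -0.240867
  f(a) × f(c) ≥ 0, new interval: [0.433750, 0.617500]

After 4 iteration(s), the approximation is c_4 = 0.433750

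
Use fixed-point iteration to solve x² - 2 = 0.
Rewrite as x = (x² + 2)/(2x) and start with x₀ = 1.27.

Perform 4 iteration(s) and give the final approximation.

Equation: x² - 2 = 0
Fixed-point form: x = (x² + 2)/(2x)
x₀ = 1.27

x_1 = g(1.270000) = 1.422402
x_2 = g(1.422402) = 1.414237
x_3 = g(1.414237) = 1.414214
x_4 = g(1.414214) = 1.414214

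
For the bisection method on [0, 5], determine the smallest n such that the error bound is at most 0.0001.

We need (b-a)/2^n ≤ 0.0001
(5 - 0)/2^n ≤ 0.0001
5/2^n ≤ 0.0001
2^n ≥ 50000
n ≥ log₂(50000) = 15.61
n ≥ 16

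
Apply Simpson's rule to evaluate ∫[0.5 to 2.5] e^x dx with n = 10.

f(x) = e^x
a = 0.5, b = 2.5, n = 10
h = (b - a)/n = 0.200000

Simpson's rule: (h/3)[f(x₀) + 4f(x₁) + 2f(x₂) + ... + f(xₙ)]

x_0 = 0.5000, f(x_0) = 1.648721, coefficient = 1
x_1 = 0.7000, f(x_1) = 2.013753, coefficient = 4
x_2 = 0.9000, f(x_2) = 2.459603, coefficient = 2
x_3 = 1.1000, f(x_3) = 3.004166, coefficient = 4
x_4 = 1.3000, f(x_4) = 3.669297, coefficient = 2
x_5 = 1.5000, f(x_5) = 4.481689, coefficient = 4
x_6 = 1.7000, f(x_6) = 5.473947, coefficient = 2
x_7 = 1.9000, f(x_7) = 6.685894, coefficient = 4
x_8 = 2.1000, f(x_8) = 8.166170, coefficient = 2
x_9 = 2.3000, f(x_9) = 9.974182, coefficient = 4
x_10 = 2.5000, f(x_10) = 12.182494, coefficient = 1

I ≈ (0.200000/3) × 158.007988 = 10.533866
Exact value: 10.533773
Error: 0.000093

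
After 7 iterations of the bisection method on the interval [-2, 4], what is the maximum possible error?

Bisection error bound: |error| ≤ (b-a)/2^n
|error| ≤ (4 - (-2))/2^7 = 6/2^7
|error| ≤ 0.0468750000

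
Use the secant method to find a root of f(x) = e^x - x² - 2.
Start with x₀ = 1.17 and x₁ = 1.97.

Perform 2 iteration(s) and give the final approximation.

f(x) = e^x - x² - 2
x₀ = 1.17, x₁ = 1.97

Secant formula: x_{n+1} = x_n - f(x_n)(x_n - x_{n-1})/(f(x_n) - f(x_{n-1}))

Iteration 1:
  f(1.170000) = -0.146907
  f(1.970000) = 1.289776
  x_2 = 1.970000 - 1.289776×(1.970000 - 1.170000)/(1.289776 - (-0.146907))
       = 1.251804
Iteration 2:
  f(1.970000) = 1.289776
  f(1.251804) = -0.070368
  x_3 = 1.251804 - (-0.070368)×(1.251804 - 1.970000)/(-0.070368 - 1.289776)
       = 1.288960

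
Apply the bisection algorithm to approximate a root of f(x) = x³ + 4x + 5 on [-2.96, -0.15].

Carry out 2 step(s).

f(x) = x³ + 4x + 5
Initial interval: [-2.96, -0.15]

Iteration 1:
  c_1 = (-2.960000 + (-0.150000))/2 = -1.555000
  f(c_1) = f(-1.555000) = -4.980029
  f(a) × f(c) ≥ 0, new interval: [-1.555000, -0.150000]
Iteration 2:
  c_2 = (-1.555000 + (-0.150000))/2 = -0.852500
  f(c_2) = f(-0.852500) = 0.970440
  f(a) × f(c) < 0, new interval: [-1.555000, -0.852500]

After 2 iteration(s), the approximation is c_2 = -0.852500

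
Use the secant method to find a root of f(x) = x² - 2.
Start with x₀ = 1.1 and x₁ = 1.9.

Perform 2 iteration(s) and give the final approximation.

f(x) = x² - 2
x₀ = 1.1, x₁ = 1.9

Secant formula: x_{n+1} = x_n - f(x_n)(x_n - x_{n-1})/(f(x_n) - f(x_{n-1}))

Iteration 1:
  f(1.100000) = -0.790000
  f(1.900000) = 1.610000
  x_2 = 1.900000 - 1.610000×(1.900000 - 1.100000)/(1.610000 - (-0.790000))
       = 1.363333
Iteration 2:
  f(1.900000) = 1.610000
  f(1.363333) = -0.141322
  x_3 = 1.363333 - (-0.141322)×(1.363333 - 1.900000)/(-0.141322 - 1.610000)
       = 1.406639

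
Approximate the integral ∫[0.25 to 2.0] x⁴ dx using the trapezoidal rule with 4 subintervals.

f(x) = x⁴
a = 0.25, b = 2.0, n = 4
h = (b - a)/n = 0.437500

Trapezoidal rule: (h/2)[f(x₀) + 2f(x₁) + 2f(x₂) + ... + f(xₙ)]

x_0 = 0.2500, f(x_0) = 0.003906, coefficient = 1
x_1 = 0.6875, f(x_1) = 0.223404, coefficient = 2
x_2 = 1.1250, f(x_2) = 1.601807, coefficient = 2
x_3 = 1.5625, f(x_3) = 5.960464, coefficient = 2
x_4 = 2.0000, f(x_4) = 16.000000, coefficient = 1

I ≈ (0.437500/2) × 31.575256 = 6.907087
Exact value: 6.399805
Error: 0.507283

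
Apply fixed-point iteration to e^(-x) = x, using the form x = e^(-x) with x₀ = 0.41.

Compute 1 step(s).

Equation: e^(-x) = x
Fixed-point form: x = e^(-x)
x₀ = 0.41

x_1 = g(0.410000) = 0.663650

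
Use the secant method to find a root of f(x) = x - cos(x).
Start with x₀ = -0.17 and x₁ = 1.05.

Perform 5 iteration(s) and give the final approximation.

f(x) = x - cos(x)
x₀ = -0.17, x₁ = 1.05

Secant formula: x_{n+1} = x_n - f(x_n)(x_n - x_{n-1})/(f(x_n) - f(x_{n-1}))

Iteration 1:
  f(-0.170000) = -1.155585
  f(1.050000) = 0.552429
  x_2 = 1.050000 - 0.552429×(1.050000 - (-0.170000))/(0.552429 - (-1.155585))
       = 0.655411
Iteration 2:
  f(1.050000) = 0.552429
  f(0.655411) = -0.137386
  x_3 = 0.655411 - (-0.137386)×(0.655411 - 1.050000)/(-0.137386 - 0.552429)
       = 0.733999
Iteration 3:
  f(0.655411) = -0.137386
  f(0.733999) = -0.008503
  x_4 = 0.733999 - (-0.008503)×(0.733999 - 0.655411)/(-0.008503 - (-0.137386))
       = 0.739184
Iteration 4:
  f(0.733999) = -0.008503
  f(0.739184) = 0.000165
  x_5 = 0.739184 - 0.000165×(0.739184 - 0.733999)/(0.000165 - (-0.008503))
       = 0.739085
Iteration 5:
  f(0.739184) = 0.000165
  f(0.739085) = 0.000000
  x_6 = 0.739085 - 0.000000×(0.739085 - 0.739184)/(0.000000 - 0.000165)
       = 0.739085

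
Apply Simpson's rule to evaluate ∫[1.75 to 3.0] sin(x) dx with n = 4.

f(x) = sin(x)
a = 1.75, b = 3.0, n = 4
h = (b - a)/n = 0.312500

Simpson's rule: (h/3)[f(x₀) + 4f(x₁) + 2f(x₂) + ... + f(xₙ)]

x_0 = 1.7500, f(x_0) = 0.983986, coefficient = 1
x_1 = 2.0625, f(x_1) = 0.881530, coefficient = 4
x_2 = 2.3750, f(x_2) = 0.693685, coefficient = 2
x_3 = 2.6875, f(x_3) = 0.438647, coefficient = 4
x_4 = 3.0000, f(x_4) = 0.141120, coefficient = 1

I ≈ (0.312500/3) × 7.793184 = 0.811790
Exact value: 0.811746
Error: 0.000044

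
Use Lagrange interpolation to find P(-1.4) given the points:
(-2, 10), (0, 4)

Lagrange interpolation formula:
P(x) = Σ yᵢ × Lᵢ(x)
where Lᵢ(x) = Π_{j≠i} (x - xⱼ)/(xᵢ - xⱼ)

L_0(-1.4) = (-1.4 - 0)/(-2 - 0) = 0.700000
L_1(-1.4) = (-1.4 - (-2))/(0 - (-2)) = 0.300000

P(-1.4) = 10×L_0(-1.4) + 4×L_1(-1.4)
P(-1.4) = 8.200000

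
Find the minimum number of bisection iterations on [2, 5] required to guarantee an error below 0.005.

We need (b-a)/2^n ≤ 0.005
(5 - 2)/2^n ≤ 0.005
3/2^n ≤ 0.005
2^n ≥ 600
n ≥ log₂(600) = 9.23
n ≥ 10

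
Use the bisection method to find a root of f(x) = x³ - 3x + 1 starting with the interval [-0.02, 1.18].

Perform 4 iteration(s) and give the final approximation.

f(x) = x³ - 3x + 1
Initial interval: [-0.02, 1.18]

Iteration 1:
  c_1 = (-0.020000 + 1.180000)/2 = 0.580000
  f(c_1) = f(0.580000) = -0.544888
  f(a) × f(c) < 0, new interval: [-0.020000, 0.580000]
Iteration 2:
  c_2 = (-0.020000 + 0.580000)/2 = 0.280000
  f(c_2) = f(0.280000) = 0.181952
  f(a) × f(c) ≥ 0, new interval: [0.280000, 0.580000]
Iteration 3:
  c_3 = (0.280000 + 0.580000)/2 = 0.430000
  f(c_3) = f(0.430000) = -0.210493
  f(a) × f(c) < 0, new interval: [0.280000, 0.430000]
Iteration 4:
  c_4 = (0.280000 + 0.430000)/2 = 0.355000
  f(c_4) = f(0.355000) = -0.020261
  f(a) × f(c) < 0, new interval: [0.280000, 0.355000]

After 4 iteration(s), the approximation is c_4 = 0.355000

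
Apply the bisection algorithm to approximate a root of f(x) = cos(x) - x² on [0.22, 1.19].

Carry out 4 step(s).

f(x) = cos(x) - x²
Initial interval: [0.22, 1.19]

Iteration 1:
  c_1 = (0.220000 + 1.190000)/2 = 0.705000
  f(c_1) = f(0.705000) = 0.264587
  f(a) × f(c) ≥ 0, new interval: [0.705000, 1.190000]
Iteration 2:
  c_2 = (0.705000 + 1.190000)/2 = 0.947500
  f(c_2) = f(0.947500) = -0.314041
  f(a) × f(c) < 0, new interval: [0.705000, 0.947500]
Iteration 3:
  c_3 = (0.705000 + 0.947500)/2 = 0.826250
  f(c_3) = f(0.826250) = -0.005051
  f(a) × f(c) < 0, new interval: [0.705000, 0.826250]
Iteration 4:
  c_4 = (0.705000 + 0.826250)/2 = 0.765625
  f(c_4) = f(0.765625) = 0.134768
  f(a) × f(c) ≥ 0, new interval: [0.765625, 0.826250]

After 4 iteration(s), the approximation is c_4 = 0.765625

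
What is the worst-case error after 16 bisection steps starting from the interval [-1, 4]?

Bisection error bound: |error| ≤ (b-a)/2^n
|error| ≤ (4 - (-1))/2^16 = 5/2^16
|error| ≤ 0.0000762939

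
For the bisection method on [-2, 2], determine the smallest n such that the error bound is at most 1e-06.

We need (b-a)/2^n ≤ 1e-06
(2 - (-2))/2^n ≤ 1e-06
4/2^n ≤ 1e-06
2^n ≥ 4000000
n ≥ log₂(4000000) = 21.93
n ≥ 22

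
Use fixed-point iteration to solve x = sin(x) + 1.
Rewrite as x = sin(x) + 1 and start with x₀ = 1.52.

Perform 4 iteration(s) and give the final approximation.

Equation: x = sin(x) + 1
Fixed-point form: x = sin(x) + 1
x₀ = 1.52

x_1 = g(1.520000) = 1.998710
x_2 = g(1.998710) = 1.909833
x_3 = g(1.909833) = 1.943075
x_4 = g(1.943075) = 1.931501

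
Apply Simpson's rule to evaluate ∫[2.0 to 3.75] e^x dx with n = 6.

f(x) = e^x
a = 2.0, b = 3.75, n = 6
h = (b - a)/n = 0.291667

Simpson's rule: (h/3)[f(x₀) + 4f(x₁) + 2f(x₂) + ... + f(xₙ)]

x_0 = 2.0000, f(x_0) = 7.389056, coefficient = 1
x_1 = 2.2917, f(x_1) = 9.891410, coefficient = 4
x_2 = 2.5833, f(x_2) = 13.241202, coefficient = 2
x_3 = 2.8750, f(x_3) = 17.725424, coefficient = 4
x_4 = 3.1667, f(x_4) = 23.728258, coefficient = 2
x_5 = 3.4583, f(x_5) = 31.763992, coefficient = 4
x_6 = 3.7500, f(x_6) = 42.521082, coefficient = 1

I ≈ (0.291667/3) × 361.372363 = 35.133424
Exact value: 35.132026
Error: 0.001398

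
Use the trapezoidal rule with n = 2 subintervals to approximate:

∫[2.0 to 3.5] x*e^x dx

f(x) = x*e^x
a = 2.0, b = 3.5, n = 2
h = (b - a)/n = 0.750000

Trapezoidal rule: (h/2)[f(x₀) + 2f(x₁) + 2f(x₂) + ... + f(xₙ)]

x_0 = 2.0000, f(x_0) = 14.778112, coefficient = 1
x_1 = 2.7500, f(x_1) = 43.017238, coefficient = 2
x_2 = 3.5000, f(x_2) = 115.904082, coefficient = 1

I ≈ (0.750000/2) × 216.716669 = 81.268751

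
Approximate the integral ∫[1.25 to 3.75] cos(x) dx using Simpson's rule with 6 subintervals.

f(x) = cos(x)
a = 1.25, b = 3.75, n = 6
h = (b - a)/n = 0.416667

Simpson's rule: (h/3)[f(x₀) + 4f(x₁) + 2f(x₂) + ... + f(xₙ)]

x_0 = 1.2500, f(x_0) = 0.315322, coefficient = 1
x_1 = 1.6667, f(x_1) = -0.095724, coefficient = 4
x_2 = 2.0833, f(x_2) = -0.490390, coefficient = 2
x_3 = 2.5000, f(x_3) = -0.801144, coefficient = 4
x_4 = 2.9167, f(x_4) = -0.974811, coefficient = 2
x_5 = 3.3333, f(x_5) = -0.981674, coefficient = 4
x_6 = 3.7500, f(x_6) = -0.820559, coefficient = 1

I ≈ (0.416667/3) × -10.949803 = -1.520806
Exact value: -1.520546
Error: 0.000260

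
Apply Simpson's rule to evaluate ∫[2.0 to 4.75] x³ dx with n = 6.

f(x) = x³
a = 2.0, b = 4.75, n = 6
h = (b - a)/n = 0.458333

Simpson's rule: (h/3)[f(x₀) + 4f(x₁) + 2f(x₂) + ... + f(xₙ)]

x_0 = 2.0000, f(x_0) = 8.000000, coefficient = 1
x_1 = 2.4583, f(x_1) = 14.856698, coefficient = 4
x_2 = 2.9167, f(x_2) = 24.811921, coefficient = 2
x_3 = 3.3750, f(x_3) = 38.443359, coefficient = 4
x_4 = 3.8333, f(x_4) = 56.328704, coefficient = 2
x_5 = 4.2917, f(x_5) = 79.045645, coefficient = 4
x_6 = 4.7500, f(x_6) = 107.171875, coefficient = 1

I ≈ (0.458333/3) × 806.835937 = 123.266602
Exact value: 123.266602
Error: 0.000000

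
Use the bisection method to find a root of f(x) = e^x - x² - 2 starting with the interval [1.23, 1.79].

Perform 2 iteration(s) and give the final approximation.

f(x) = e^x - x² - 2
Initial interval: [1.23, 1.79]

Iteration 1:
  c_1 = (1.230000 + 1.790000)/2 = 1.510000
  f(c_1) = f(1.510000) = 0.246631
  f(a) × f(c) < 0, new interval: [1.230000, 1.510000]
Iteration 2:
  c_2 = (1.230000 + 1.510000)/2 = 1.370000
  f(c_2) = f(1.370000) = 0.058451
  f(a) × f(c) < 0, new interval: [1.230000, 1.370000]

After 2 iteration(s), the approximation is c_2 = 1.370000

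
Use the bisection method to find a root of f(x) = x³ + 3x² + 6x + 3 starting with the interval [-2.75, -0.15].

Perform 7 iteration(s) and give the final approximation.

f(x) = x³ + 3x² + 6x + 3
Initial interval: [-2.75, -0.15]

Iteration 1:
  c_1 = (-2.750000 + (-0.150000))/2 = -1.450000
  f(c_1) = f(-1.450000) = -2.441125
  f(a) × f(c) ≥ 0, new interval: [-1.450000, -0.150000]
Iteration 2:
  c_2 = (-1.450000 + (-0.150000))/2 = -0.800000
  f(c_2) = f(-0.800000) = -0.392000
  f(a) × f(c) ≥ 0, new interval: [-0.800000, -0.150000]
Iteration 3:
  c_3 = (-0.800000 + (-0.150000))/2 = -0.475000
  f(c_3) = f(-0.475000) = 0.719703
  f(a) × f(c) < 0, new interval: [-0.800000, -0.475000]
Iteration 4:
  c_4 = (-0.800000 + (-0.475000))/2 = -0.637500
  f(c_4) = f(-0.637500) = 0.135135
  f(a) × f(c) < 0, new interval: [-0.800000, -0.637500]
Iteration 5:
  c_5 = (-0.800000 + (-0.637500))/2 = -0.718750
  f(c_5) = f(-0.718750) = -0.134003
  f(a) × f(c) ≥ 0, new interval: [-0.718750, -0.637500]
Iteration 6:
  c_6 = (-0.718750 + (-0.637500))/2 = -0.678125
  f(c_6) = f(-0.678125) = -0.001028
  f(a) × f(c) ≥ 0, new interval: [-0.678125, -0.637500]
Iteration 7:
  c_7 = (-0.678125 + (-0.637500))/2 = -0.657812
  f(c_7) = f(-0.657812) = 0.066630
  f(a) × f(c) < 0, new interval: [-0.678125, -0.657812]

After 7 iteration(s), the approximation is c_7 = -0.657812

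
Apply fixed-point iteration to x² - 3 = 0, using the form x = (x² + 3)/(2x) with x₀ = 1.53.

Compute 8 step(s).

Equation: x² - 3 = 0
Fixed-point form: x = (x² + 3)/(2x)
x₀ = 1.53

x_1 = g(1.530000) = 1.745392
x_2 = g(1.745392) = 1.732102
x_3 = g(1.732102) = 1.732051
x_4 = g(1.732051) = 1.732051
x_5 = g(1.732051) = 1.732051
x_6 = g(1.732051) = 1.732051
x_7 = g(1.732051) = 1.732051
x_8 = g(1.732051) = 1.732051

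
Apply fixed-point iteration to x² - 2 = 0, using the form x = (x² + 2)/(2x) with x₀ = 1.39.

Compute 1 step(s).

Equation: x² - 2 = 0
Fixed-point form: x = (x² + 2)/(2x)
x₀ = 1.39

x_1 = g(1.390000) = 1.414424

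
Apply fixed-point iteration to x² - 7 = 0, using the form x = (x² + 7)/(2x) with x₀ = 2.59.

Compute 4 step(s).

Equation: x² - 7 = 0
Fixed-point form: x = (x² + 7)/(2x)
x₀ = 2.59

x_1 = g(2.590000) = 2.646351
x_2 = g(2.646351) = 2.645751
x_3 = g(2.645751) = 2.645751
x_4 = g(2.645751) = 2.645751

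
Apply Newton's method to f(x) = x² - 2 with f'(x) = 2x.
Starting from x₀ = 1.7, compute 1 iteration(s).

f(x) = x² - 2
f'(x) = 2x
x₀ = 1.7

Newton-Raphson formula: x_{n+1} = x_n - f(x_n)/f'(x_n)

Iteration 1:
  f(1.700000) = 0.890000
  f'(1.700000) = 3.400000
  x_1 = 1.700000 - 0.890000/3.400000 = 1.438235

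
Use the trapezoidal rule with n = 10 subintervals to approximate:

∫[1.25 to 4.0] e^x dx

f(x) = e^x
a = 1.25, b = 4.0, n = 10
h = (b - a)/n = 0.275000

Trapezoidal rule: (h/2)[f(x₀) + 2f(x₁) + 2f(x₂) + ... + f(xₙ)]

x_0 = 1.2500, f(x_0) = 3.490343, coefficient = 1
x_1 = 1.5250, f(x_1) = 4.595144, coefficient = 2
x_2 = 1.8000, f(x_2) = 6.049647, coefficient = 2
x_3 = 2.0750, f(x_3) = 7.964546, coefficient = 2
x_4 = 2.3500, f(x_4) = 10.485570, coefficient = 2
x_5 = 2.6250, f(x_5) = 13.804574, coefficient = 2
x_6 = 2.9000, f(x_6) = 18.174145, coefficient = 2
x_7 = 3.1750, f(x_7) = 23.926820, coefficient = 2
x_8 = 3.4500, f(x_8) = 31.500392, coefficient = 2
x_9 = 3.7250, f(x_9) = 41.471233, coefficient = 2
x_10 = 4.0000, f(x_10) = 54.598150, coefficient = 1

I ≈ (0.275000/2) × 374.032636 = 51.429488
Exact value: 51.107807
Error: 0.321680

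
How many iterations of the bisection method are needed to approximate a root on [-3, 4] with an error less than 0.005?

We need (b-a)/2^n ≤ 0.005
(4 - (-3))/2^n ≤ 0.005
7/2^n ≤ 0.005
2^n ≥ 1400
n ≥ log₂(1400) = 10.45
n ≥ 11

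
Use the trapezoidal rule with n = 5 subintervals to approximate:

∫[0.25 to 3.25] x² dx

f(x) = x²
a = 0.25, b = 3.25, n = 5
h = (b - a)/n = 0.600000

Trapezoidal rule: (h/2)[f(x₀) + 2f(x₁) + 2f(x₂) + ... + f(xₙ)]

x_0 = 0.2500, f(x_0) = 0.062500, coefficient = 1
x_1 = 0.8500, f(x_1) = 0.722500, coefficient = 2
x_2 = 1.4500, f(x_2) = 2.102500, coefficient = 2
x_3 = 2.0500, f(x_3) = 4.202500, coefficient = 2
x_4 = 2.6500, f(x_4) = 7.022500, coefficient = 2
x_5 = 3.2500, f(x_5) = 10.562500, coefficient = 1

I ≈ (0.600000/2) × 38.725000 = 11.617500
Exact value: 11.437500
Error: 0.180000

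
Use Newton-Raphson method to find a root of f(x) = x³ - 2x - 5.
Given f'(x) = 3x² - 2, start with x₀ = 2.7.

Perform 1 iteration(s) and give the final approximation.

f(x) = x³ - 2x - 5
f'(x) = 3x² - 2
x₀ = 2.7

Newton-Raphson formula: x_{n+1} = x_n - f(x_n)/f'(x_n)

Iteration 1:
  f(2.700000) = 9.283000
  f'(2.700000) = 19.870000
  x_1 = 2.700000 - 9.283000/19.870000 = 2.232813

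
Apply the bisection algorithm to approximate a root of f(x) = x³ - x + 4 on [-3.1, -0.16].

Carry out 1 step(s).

f(x) = x³ - x + 4
Initial interval: [-3.1, -0.16]

Iteration 1:
  c_1 = (-3.100000 + (-0.160000))/2 = -1.630000
  f(c_1) = f(-1.630000) = 1.299253
  f(a) × f(c) < 0, new interval: [-3.100000, -1.630000]

After 1 iteration(s), the approximation is c_1 = -1.630000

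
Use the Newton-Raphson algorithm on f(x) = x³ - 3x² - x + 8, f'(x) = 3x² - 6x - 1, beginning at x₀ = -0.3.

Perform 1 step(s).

f(x) = x³ - 3x² - x + 8
f'(x) = 3x² - 6x - 1
x₀ = -0.3

Newton-Raphson formula: x_{n+1} = x_n - f(x_n)/f'(x_n)

Iteration 1:
  f(-0.300000) = 8.003000
  f'(-0.300000) = 1.070000
  x_1 = -0.300000 - 8.003000/1.070000 = -7.779439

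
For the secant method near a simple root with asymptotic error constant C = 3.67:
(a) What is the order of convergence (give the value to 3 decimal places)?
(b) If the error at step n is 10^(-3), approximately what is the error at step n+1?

(a) Secant method has superlinear convergence with order φ = (1+√5)/2 ≈ 1.618.
    This means |e_{n+1}| ≈ C|e_n|^1.618.

(b) With |e_n| = 10^(-3) and C = 3.67:
    |e_{n+1}| ≈ 3.67 × (10^(-3))^1.618 = 3.67 × 10^(-4.85)

(a) ≈ 1.618 (golden ratio); (b) |e_{n+1}| ≈ 5.135e-05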